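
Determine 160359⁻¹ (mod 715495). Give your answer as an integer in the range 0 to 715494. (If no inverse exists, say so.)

150569

gcd(715495, 160359) by repeated division:
715495 = 4*160359 + 74059
160359 = 2*74059 + 12241
74059 = 6*12241 + 613
12241 = 19*613 + 594
613 = 1*594 + 19
594 = 31*19 + 5
19 = 3*5 + 4
5 = 1*4 + 1
4 = 4*1 + 0
Since gcd(160359, 715495) = 1, back-substitute to write 1 as a combination:
1 = 5 − 4
1 = −19 + 4·5
1 = 4·594 − 125·19
1 = −125·613 + 129·594
1 = 129·12241 − 2576·613
1 = −2576·74059 + 15585·12241
1 = 15585·160359 − 33746·74059
1 = −33746·715495 + 150569·160359
So 160359·150569 ≡ 1 (mod 715495).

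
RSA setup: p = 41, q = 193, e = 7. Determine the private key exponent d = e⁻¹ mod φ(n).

φ(n) = (p−1)(q−1) = 40·192 = 7680.
Need d with 7·d ≡ 1 (mod 7680). Apply the extended Euclidean algorithm:
7680 = 1097×7 + 1
7 = 7×1 + 0
Back-substitute:
1 = 7680 − 1097·7
So 7·(-1097) ≡ 1 (mod 7680), hence d ≡ -1097 ≡ 6583 (mod 7680).

6583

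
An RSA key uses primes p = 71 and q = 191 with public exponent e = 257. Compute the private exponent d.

φ(n) = (p−1)(q−1) = 70·190 = 13300.
Need d with 257·d ≡ 1 (mod 13300). Apply the extended Euclidean algorithm:
13300 = 51·257 + 193
257 = 1·193 + 64
193 = 3·64 + 1
64 = 64·1 + 0
Back-substitute:
1 = 193 − 3·64
1 = −3·257 + 4·193
1 = 4·13300 − 207·257
So 257·(-207) ≡ 1 (mod 13300), hence d ≡ -207 ≡ 13093 (mod 13300).

13093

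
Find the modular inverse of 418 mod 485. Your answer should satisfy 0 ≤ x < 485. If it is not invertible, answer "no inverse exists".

Apply the Euclidean algorithm to 485 and 418:
485 = 1·418 + 67
418 = 6·67 + 16
67 = 4·16 + 3
16 = 5·3 + 1
3 = 3·1 + 0
The gcd is 1. Working backward:
1 = 16 − 5·3
1 = −5·67 + 21·16
1 = 21·418 − 131·67
1 = −131·485 + 152·418
So 418·152 ≡ 1 (mod 485).

152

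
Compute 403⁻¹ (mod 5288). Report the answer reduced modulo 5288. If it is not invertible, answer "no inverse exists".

Extended Euclidean algorithm:
5288 = 13·403 + 49
403 = 8·49 + 11
49 = 4·11 + 5
11 = 2·5 + 1
5 = 5·1 + 0
The gcd is 1. Working backward:
1 = 11 − 2·5
1 = −2·49 + 9·11
1 = 9·403 − 74·49
1 = −74·5288 + 971·403
So 403·971 ≡ 1 (mod 5288).

971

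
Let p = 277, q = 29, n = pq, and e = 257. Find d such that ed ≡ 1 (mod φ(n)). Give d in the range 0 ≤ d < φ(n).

4721

φ(n) = (p−1)(q−1) = 276·28 = 7728.
Need d with 257·d ≡ 1 (mod 7728). Apply the extended Euclidean algorithm:
7728 = 30·257 + 18
257 = 14·18 + 5
18 = 3·5 + 3
5 = 1·3 + 2
3 = 1·2 + 1
2 = 2·1 + 0
Back-substitute:
1 = 3 − 2
1 = −5 + 2·3
1 = 2·18 − 7·5
1 = −7·257 + 100·18
1 = 100·7728 − 3007·257
So 257·(-3007) ≡ 1 (mod 7728), hence d ≡ -3007 ≡ 4721 (mod 7728).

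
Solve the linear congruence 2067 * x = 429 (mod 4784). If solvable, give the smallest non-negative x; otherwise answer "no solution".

271

First find gcd(2067, 4784):
4784 = 2×2067 + 650
2067 = 3×650 + 117
650 = 5×117 + 65
117 = 1×65 + 52
65 = 1×52 + 13
52 = 4×13 + 0
gcd = 13 and 13 | 429, so solutions exist. Divide through by 13: 159x ≡ 33 (mod 368).
Now find 159⁻¹ mod 368:
368 = 2·159 + 50
159 = 3·50 + 9
50 = 5·9 + 5
9 = 1·5 + 4
5 = 1·4 + 1
4 = 4·1 + 0
Back-substitute:
1 = 5 − 4
1 = −9 + 2·5
1 = 2·50 − 11·9
1 = −11·159 + 35·50
1 = 35·368 − 81·159
So 159·(-81) ≡ 1 (mod 368), i.e. 159⁻¹ ≡ 287.
Then x ≡ 287·33 ≡ 271 (mod 368); the smallest non-negative solution is x = 271.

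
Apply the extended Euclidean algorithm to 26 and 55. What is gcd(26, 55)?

Repeated division:
55 = 2*26 + 3
26 = 8*3 + 2
3 = 1*2 + 1
2 = 2*1 + 0
gcd(26, 55) = 1.
Express as a combination:
1 = 3 − 2
1 = −26 + 9·3
1 = 9·55 − 19·26
So 1 = (9)·55 + (-19)·26.

1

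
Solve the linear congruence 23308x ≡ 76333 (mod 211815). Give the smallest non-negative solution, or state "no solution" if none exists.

199141

First find gcd(23308, 211815):
211815 = 9×23308 + 2043
23308 = 11×2043 + 835
2043 = 2×835 + 373
835 = 2×373 + 89
373 = 4×89 + 17
89 = 5×17 + 4
17 = 4×4 + 1
4 = 4×1 + 0
gcd = 1, so a unique solution mod 211815 exists.
Back-substitute for the Bézout coefficients:
1 = 17 − 4·4
1 = −4·89 + 21·17
1 = 21·373 − 88·89
1 = −88·835 + 197·373
1 = 197·2043 − 482·835
1 = −482·23308 + 5499·2043
1 = 5499·211815 − 49973·23308
So 23308·(-49973) ≡ 1 (mod 211815), giving 23308⁻¹ ≡ 161842.
x ≡ 23308⁻¹·76333 ≡ 161842·76333 ≡ 199141 (mod 211815).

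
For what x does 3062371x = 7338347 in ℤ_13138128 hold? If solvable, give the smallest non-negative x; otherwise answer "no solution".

842105

First find gcd(3062371, 13138128):
13138128 = 4*3062371 + 888644
3062371 = 3*888644 + 396439
888644 = 2*396439 + 95766
396439 = 4*95766 + 13375
95766 = 7*13375 + 2141
13375 = 6*2141 + 529
2141 = 4*529 + 25
529 = 21*25 + 4
25 = 6*4 + 1
4 = 4*1 + 0
gcd = 1, so a unique solution mod 13138128 exists.
Back-substitute for the Bézout coefficients:
1 = 25 − 6·4
1 = −6·529 + 127·25
1 = 127·2141 − 514·529
1 = −514·13375 + 3211·2141
1 = 3211·95766 − 22991·13375
1 = −22991·396439 + 95175·95766
1 = 95175·888644 − 213341·396439
1 = −213341·3062371 + 735198·888644
1 = 735198·13138128 − 3154133·3062371
So 3062371·(-3154133) ≡ 1 (mod 13138128), giving 3062371⁻¹ ≡ 9983995.
x ≡ 3062371⁻¹·7338347 ≡ 9983995·7338347 ≡ 842105 (mod 13138128).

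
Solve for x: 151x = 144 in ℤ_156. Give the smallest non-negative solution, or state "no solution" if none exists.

First find gcd(151, 156):
156 = 1·151 + 5
151 = 30·5 + 1
5 = 5·1 + 0
gcd = 1, so a unique solution mod 156 exists.
Back-substitute for the Bézout coefficients:
1 = 151 − 30·5
1 = −30·156 + 31·151
So 151·(31) ≡ 1 (mod 156), giving 151⁻¹ ≡ 31.
x ≡ 151⁻¹·144 ≡ 31·144 ≡ 96 (mod 156).

96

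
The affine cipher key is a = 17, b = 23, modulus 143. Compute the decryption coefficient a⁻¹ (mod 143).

Run Euclid on (143, 17):
143 = 8*17 + 7
17 = 2*7 + 3
7 = 2*3 + 1
3 = 3*1 + 0
The gcd is 1. Working backward:
1 = 7 − 2·3
1 = −2·17 + 5·7
1 = 5·143 − 42·17
Hence 17⁻¹ ≡ -42 ≡ 101 (mod 143).

101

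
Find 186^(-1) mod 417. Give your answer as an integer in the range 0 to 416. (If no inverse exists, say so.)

Euclidean algorithm on 417, 186:
417 = 2*186 + 45
186 = 4*45 + 6
45 = 7*6 + 3
6 = 2*3 + 0
The gcd is 3, not 1, hence no inverse exists.

no inverse exists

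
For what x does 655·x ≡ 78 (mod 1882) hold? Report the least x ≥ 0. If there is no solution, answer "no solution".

1454

First find gcd(655, 1882):
1882 = 2*655 + 572
655 = 1*572 + 83
572 = 6*83 + 74
83 = 1*74 + 9
74 = 8*9 + 2
9 = 4*2 + 1
2 = 2*1 + 0
gcd = 1, so a unique solution mod 1882 exists.
Back-substitute for the Bézout coefficients:
1 = 9 − 4·2
1 = −4·74 + 33·9
1 = 33·83 − 37·74
1 = −37·572 + 255·83
1 = 255·655 − 292·572
1 = −292·1882 + 839·655
So 655·(839) ≡ 1 (mod 1882), giving 655⁻¹ ≡ 839.
x ≡ 655⁻¹·78 ≡ 839·78 ≡ 1454 (mod 1882).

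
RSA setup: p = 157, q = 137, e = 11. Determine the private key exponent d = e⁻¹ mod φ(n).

φ(n) = (p−1)(q−1) = 156·136 = 21216.
Need d with 11·d ≡ 1 (mod 21216). Apply the extended Euclidean algorithm:
21216 = 1928×11 + 8
11 = 1×8 + 3
8 = 2×3 + 2
3 = 1×2 + 1
2 = 2×1 + 0
Back-substitute:
1 = 3 − 2
1 = −8 + 3·3
1 = 3·11 − 4·8
1 = −4·21216 + 7715·11
So 11·7715 ≡ 1 (mod 21216), hence d = 7715.

7715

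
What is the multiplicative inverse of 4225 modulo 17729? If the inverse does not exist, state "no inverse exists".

Run Euclid on (17729, 4225):
17729 = 4×4225 + 829
4225 = 5×829 + 80
829 = 10×80 + 29
80 = 2×29 + 22
29 = 1×22 + 7
22 = 3×7 + 1
7 = 7×1 + 0
Since gcd(4225, 17729) = 1, back-substitute to write 1 as a combination:
1 = 22 − 3·7
1 = −3·29 + 4·22
1 = 4·80 − 11·29
1 = −11·829 + 114·80
1 = 114·4225 − 581·829
1 = −581·17729 + 2438·4225
So 4225·2438 ≡ 1 (mod 17729).

2438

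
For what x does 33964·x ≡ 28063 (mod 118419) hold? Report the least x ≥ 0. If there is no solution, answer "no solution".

346

First find gcd(33964, 118419):
118419 = 3·33964 + 16527
33964 = 2·16527 + 910
16527 = 18·910 + 147
910 = 6·147 + 28
147 = 5·28 + 7
28 = 4·7 + 0
gcd = 7 and 7 | 28063, so solutions exist. Divide through by 7: 4852x ≡ 4009 (mod 16917).
Now find 4852⁻¹ mod 16917:
16917 = 3*4852 + 2361
4852 = 2*2361 + 130
2361 = 18*130 + 21
130 = 6*21 + 4
21 = 5*4 + 1
4 = 4*1 + 0
Back-substitute:
1 = 21 − 5·4
1 = −5·130 + 31·21
1 = 31·2361 − 563·130
1 = −563·4852 + 1157·2361
1 = 1157·16917 − 4034·4852
So 4852·(-4034) ≡ 1 (mod 16917), i.e. 4852⁻¹ ≡ 12883.
Then x ≡ 12883·4009 ≡ 346 (mod 16917); the smallest non-negative solution is x = 346.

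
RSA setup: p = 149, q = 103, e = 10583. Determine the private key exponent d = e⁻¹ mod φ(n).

5255

φ(n) = (p−1)(q−1) = 148·102 = 15096.
Need d with 10583·d ≡ 1 (mod 15096). Apply the extended Euclidean algorithm:
15096 = 1*10583 + 4513
10583 = 2*4513 + 1557
4513 = 2*1557 + 1399
1557 = 1*1399 + 158
1399 = 8*158 + 135
158 = 1*135 + 23
135 = 5*23 + 20
23 = 1*20 + 3
20 = 6*3 + 2
3 = 1*2 + 1
2 = 2*1 + 0
Back-substitute:
1 = 3 − 2
1 = −20 + 7·3
1 = 7·23 − 8·20
1 = −8·135 + 47·23
1 = 47·158 − 55·135
1 = −55·1399 + 487·158
1 = 487·1557 − 542·1399
1 = −542·4513 + 1571·1557
1 = 1571·10583 − 3684·4513
1 = −3684·15096 + 5255·10583
So 10583·5255 ≡ 1 (mod 15096), hence d = 5255.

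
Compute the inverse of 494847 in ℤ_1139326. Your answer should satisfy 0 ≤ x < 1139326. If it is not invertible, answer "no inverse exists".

Run Euclid on (1139326, 494847):
1139326 = 2*494847 + 149632
494847 = 3*149632 + 45951
149632 = 3*45951 + 11779
45951 = 3*11779 + 10614
11779 = 1*10614 + 1165
10614 = 9*1165 + 129
1165 = 9*129 + 4
129 = 32*4 + 1
4 = 4*1 + 0
Since gcd(494847, 1139326) = 1, back-substitute to write 1 as a combination:
1 = 129 − 32·4
1 = −32·1165 + 289·129
1 = 289·10614 − 2633·1165
1 = −2633·11779 + 2922·10614
1 = 2922·45951 − 11399·11779
1 = −11399·149632 + 37119·45951
1 = 37119·494847 − 122756·149632
1 = −122756·1139326 + 282631·494847
So 494847·282631 ≡ 1 (mod 1139326).

282631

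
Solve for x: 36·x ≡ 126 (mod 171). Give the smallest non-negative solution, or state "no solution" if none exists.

13

First find gcd(36, 171):
171 = 4×36 + 27
36 = 1×27 + 9
27 = 3×9 + 0
gcd = 9 and 9 | 126, so solutions exist. Divide through by 9: 4x ≡ 14 (mod 19).
Now find 4⁻¹ mod 19:
19 = 4·4 + 3
4 = 1·3 + 1
3 = 3·1 + 0
Back-substitute:
1 = 4 − 3
1 = −19 + 5·4
So 4⁻¹ ≡ 5 (mod 19).
Then x ≡ 5·14 ≡ 13 (mod 19); the smallest non-negative solution is x = 13.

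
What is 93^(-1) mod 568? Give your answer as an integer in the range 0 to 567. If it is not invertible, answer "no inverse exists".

397

Extended Euclidean algorithm:
568 = 6×93 + 10
93 = 9×10 + 3
10 = 3×3 + 1
3 = 3×1 + 0
gcd = 1, so the inverse exists. Back-substitute:
1 = 10 − 3·3
1 = −3·93 + 28·10
1 = 28·568 − 171·93
Thus 93·(-171) ≡ 1 (mod 568); reducing, -171 mod 568 = 397.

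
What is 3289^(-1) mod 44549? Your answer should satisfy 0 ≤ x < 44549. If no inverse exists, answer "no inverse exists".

34431

Run Euclid on (44549, 3289):
44549 = 13·3289 + 1792
3289 = 1·1792 + 1497
1792 = 1·1497 + 295
1497 = 5·295 + 22
295 = 13·22 + 9
22 = 2·9 + 4
9 = 2·4 + 1
4 = 4·1 + 0
The gcd is 1. Working backward:
1 = 9 − 2·4
1 = −2·22 + 5·9
1 = 5·295 − 67·22
1 = −67·1497 + 340·295
1 = 340·1792 − 407·1497
1 = −407·3289 + 747·1792
1 = 747·44549 − 10118·3289
Thus 3289·(-10118) ≡ 1 (mod 44549); reducing, -10118 mod 44549 = 34431.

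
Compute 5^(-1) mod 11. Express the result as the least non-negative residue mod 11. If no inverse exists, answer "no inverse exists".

9

Run Euclid on (11, 5):
11 = 2·5 + 1
5 = 5·1 + 0
The gcd is 1. Working backward:
1 = 11 − 2·5
So 5·(-2) ≡ 1 (mod 11), and -2 ≡ 9 (mod 11).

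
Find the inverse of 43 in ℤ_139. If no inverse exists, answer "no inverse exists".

97

Apply the Euclidean algorithm to 139 and 43:
139 = 3*43 + 10
43 = 4*10 + 3
10 = 3*3 + 1
3 = 3*1 + 0
The gcd is 1. Working backward:
1 = 10 − 3·3
1 = −3·43 + 13·10
1 = 13·139 − 42·43
Thus 43·(-42) ≡ 1 (mod 139); reducing, -42 mod 139 = 97.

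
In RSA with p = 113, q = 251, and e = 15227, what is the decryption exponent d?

26163

φ(n) = (p−1)(q−1) = 112·250 = 28000.
Need d with 15227·d ≡ 1 (mod 28000). Apply the extended Euclidean algorithm:
28000 = 1·15227 + 12773
15227 = 1·12773 + 2454
12773 = 5·2454 + 503
2454 = 4·503 + 442
503 = 1·442 + 61
442 = 7·61 + 15
61 = 4·15 + 1
15 = 15·1 + 0
Back-substitute:
1 = 61 − 4·15
1 = −4·442 + 29·61
1 = 29·503 − 33·442
1 = −33·2454 + 161·503
1 = 161·12773 − 838·2454
1 = −838·15227 + 999·12773
1 = 999·28000 − 1837·15227
So 15227·(-1837) ≡ 1 (mod 28000), hence d ≡ -1837 ≡ 26163 (mod 28000).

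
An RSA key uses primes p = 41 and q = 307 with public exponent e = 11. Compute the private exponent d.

φ(n) = (p−1)(q−1) = 40·306 = 12240.
Need d with 11·d ≡ 1 (mod 12240). Apply the extended Euclidean algorithm:
12240 = 1112×11 + 8
11 = 1×8 + 3
8 = 2×3 + 2
3 = 1×2 + 1
2 = 2×1 + 0
Back-substitute:
1 = 3 − 2
1 = −8 + 3·3
1 = 3·11 − 4·8
1 = −4·12240 + 4451·11
So 11·4451 ≡ 1 (mod 12240), hence d = 4451.

4451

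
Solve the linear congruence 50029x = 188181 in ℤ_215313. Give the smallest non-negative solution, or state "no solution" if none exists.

First find gcd(50029, 215313):
215313 = 4·50029 + 15197
50029 = 3·15197 + 4438
15197 = 3·4438 + 1883
4438 = 2·1883 + 672
1883 = 2·672 + 539
672 = 1·539 + 133
539 = 4·133 + 7
133 = 19·7 + 0
gcd = 7 and 7 | 188181, so solutions exist. Divide through by 7: 7147x ≡ 26883 (mod 30759).
Now find 7147⁻¹ mod 30759:
30759 = 4*7147 + 2171
7147 = 3*2171 + 634
2171 = 3*634 + 269
634 = 2*269 + 96
269 = 2*96 + 77
96 = 1*77 + 19
77 = 4*19 + 1
19 = 19*1 + 0
Back-substitute:
1 = 77 − 4·19
1 = −4·96 + 5·77
1 = 5·269 − 14·96
1 = −14·634 + 33·269
1 = 33·2171 − 113·634
1 = −113·7147 + 372·2171
1 = 372·30759 − 1601·7147
So 7147·(-1601) ≡ 1 (mod 30759), i.e. 7147⁻¹ ≡ 29158.
Then x ≡ 29158·26883 ≡ 22917 (mod 30759); the smallest non-negative solution is x = 22917.

22917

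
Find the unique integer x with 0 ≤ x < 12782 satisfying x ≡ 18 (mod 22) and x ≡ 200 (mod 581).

8334

Write x = 18 + 22·k. Then 22·k ≡ 200 − 18 ≡ 182 (mod 581).
Need 22⁻¹ mod 581. Extended Euclid on (581, 22):
581 = 26×22 + 9
22 = 2×9 + 4
9 = 2×4 + 1
4 = 4×1 + 0
Back-substitute:
1 = 9 − 2·4
1 = −2·22 + 5·9
1 = 5·581 − 132·22
22⁻¹ ≡ 449 (mod 581), so k ≡ 449·182 ≡ 378 (mod 581).
x = 18 + 22·378 = 8334.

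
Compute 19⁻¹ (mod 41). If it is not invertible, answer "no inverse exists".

gcd(41, 19) by repeated division:
41 = 2*19 + 3
19 = 6*3 + 1
3 = 3*1 + 0
The gcd is 1. Working backward:
1 = 19 − 6·3
1 = −6·41 + 13·19
So 19·13 ≡ 1 (mod 41).

13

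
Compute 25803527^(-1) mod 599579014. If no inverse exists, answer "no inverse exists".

gcd(599579014, 25803527) by repeated division:
599579014 = 23*25803527 + 6097893
25803527 = 4*6097893 + 1411955
6097893 = 4*1411955 + 450073
1411955 = 3*450073 + 61736
450073 = 7*61736 + 17921
61736 = 3*17921 + 7973
17921 = 2*7973 + 1975
7973 = 4*1975 + 73
1975 = 27*73 + 4
73 = 18*4 + 1
4 = 4*1 + 0
The gcd is 1. Working backward:
1 = 73 − 18·4
1 = −18·1975 + 487·73
1 = 487·7973 − 1966·1975
1 = −1966·17921 + 4419·7973
1 = 4419·61736 − 15223·17921
1 = −15223·450073 + 110980·61736
1 = 110980·1411955 − 348163·450073
1 = −348163·6097893 + 1503632·1411955
1 = 1503632·25803527 − 6362691·6097893
1 = −6362691·599579014 + 147845525·25803527
So 25803527·147845525 ≡ 1 (mod 599579014).

147845525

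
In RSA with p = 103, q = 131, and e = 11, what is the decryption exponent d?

φ(n) = (p−1)(q−1) = 102·130 = 13260.
Need d with 11·d ≡ 1 (mod 13260). Apply the extended Euclidean algorithm:
13260 = 1205·11 + 5
11 = 2·5 + 1
5 = 5·1 + 0
Back-substitute:
1 = 11 − 2·5
1 = −2·13260 + 2411·11
So 11·2411 ≡ 1 (mod 13260), hence d = 2411.

2411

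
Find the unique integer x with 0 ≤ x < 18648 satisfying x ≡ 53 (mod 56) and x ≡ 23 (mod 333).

15341

Write x = 53 + 56·k. Then 56·k ≡ 23 − 53 ≡ 303 (mod 333).
Need 56⁻¹ mod 333. Extended Euclid on (333, 56):
333 = 5·56 + 53
56 = 1·53 + 3
53 = 17·3 + 2
3 = 1·2 + 1
2 = 2·1 + 0
Back-substitute:
1 = 3 − 2
1 = −53 + 18·3
1 = 18·56 − 19·53
1 = −19·333 + 113·56
56⁻¹ ≡ 113 (mod 333), so k ≡ 113·303 ≡ 273 (mod 333).
x = 53 + 56·273 = 15341.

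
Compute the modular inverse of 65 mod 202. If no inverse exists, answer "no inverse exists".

Run Euclid on (202, 65):
202 = 3*65 + 7
65 = 9*7 + 2
7 = 3*2 + 1
2 = 2*1 + 0
gcd = 1, so the inverse exists. Back-substitute:
1 = 7 − 3·2
1 = −3·65 + 28·7
1 = 28·202 − 87·65
So 65·(-87) ≡ 1 (mod 202), and -87 ≡ 115 (mod 202).

115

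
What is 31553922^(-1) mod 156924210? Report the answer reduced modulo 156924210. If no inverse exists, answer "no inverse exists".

no inverse exists

Compute gcd(31553922, 156924210):
156924210 = 4×31553922 + 30708522
31553922 = 1×30708522 + 845400
30708522 = 36×845400 + 274122
845400 = 3×274122 + 23034
274122 = 11×23034 + 20748
23034 = 1×20748 + 2286
20748 = 9×2286 + 174
2286 = 13×174 + 24
174 = 7×24 + 6
24 = 4×6 + 0
Since gcd = 6 > 1, 31553922 is not a unit mod 156924210.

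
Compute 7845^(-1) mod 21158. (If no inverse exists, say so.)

Apply the Euclidean algorithm to 21158 and 7845:
21158 = 2·7845 + 5468
7845 = 1·5468 + 2377
5468 = 2·2377 + 714
2377 = 3·714 + 235
714 = 3·235 + 9
235 = 26·9 + 1
9 = 9·1 + 0
gcd = 1, so the inverse exists. Back-substitute:
1 = 235 − 26·9
1 = −26·714 + 79·235
1 = 79·2377 − 263·714
1 = −263·5468 + 605·2377
1 = 605·7845 − 868·5468
1 = −868·21158 + 2341·7845
So 7845·2341 ≡ 1 (mod 21158).

2341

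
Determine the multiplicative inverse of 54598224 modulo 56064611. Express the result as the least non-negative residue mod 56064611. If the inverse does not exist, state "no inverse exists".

36105639

Run Euclid on (56064611, 54598224):
56064611 = 1×54598224 + 1466387
54598224 = 37×1466387 + 341905
1466387 = 4×341905 + 98767
341905 = 3×98767 + 45604
98767 = 2×45604 + 7559
45604 = 6×7559 + 250
7559 = 30×250 + 59
250 = 4×59 + 14
59 = 4×14 + 3
14 = 4×3 + 2
3 = 1×2 + 1
2 = 2×1 + 0
gcd = 1, so the inverse exists. Back-substitute:
1 = 3 − 2
1 = −14 + 5·3
1 = 5·59 − 21·14
1 = −21·250 + 89·59
1 = 89·7559 − 2691·250
1 = −2691·45604 + 16235·7559
1 = 16235·98767 − 35161·45604
1 = −35161·341905 + 121718·98767
1 = 121718·1466387 − 522033·341905
1 = −522033·54598224 + 19436939·1466387
1 = 19436939·56064611 − 19958972·54598224
Hence 54598224⁻¹ ≡ -19958972 ≡ 36105639 (mod 56064611).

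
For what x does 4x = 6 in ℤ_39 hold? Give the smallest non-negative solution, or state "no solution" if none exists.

First find gcd(4, 39):
39 = 9*4 + 3
4 = 1*3 + 1
3 = 3*1 + 0
gcd = 1, so a unique solution mod 39 exists.
Back-substitute for the Bézout coefficients:
1 = 4 − 3
1 = −39 + 10·4
So 4·(10) ≡ 1 (mod 39), giving 4⁻¹ ≡ 10.
x ≡ 4⁻¹·6 ≡ 10·6 ≡ 21 (mod 39).

21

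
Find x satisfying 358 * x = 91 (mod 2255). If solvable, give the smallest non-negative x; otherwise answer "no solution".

1997

First find gcd(358, 2255):
2255 = 6*358 + 107
358 = 3*107 + 37
107 = 2*37 + 33
37 = 1*33 + 4
33 = 8*4 + 1
4 = 4*1 + 0
gcd = 1, so a unique solution mod 2255 exists.
Back-substitute for the Bézout coefficients:
1 = 33 − 8·4
1 = −8·37 + 9·33
1 = 9·107 − 26·37
1 = −26·358 + 87·107
1 = 87·2255 − 548·358
So 358·(-548) ≡ 1 (mod 2255), giving 358⁻¹ ≡ 1707.
x ≡ 358⁻¹·91 ≡ 1707·91 ≡ 1997 (mod 2255).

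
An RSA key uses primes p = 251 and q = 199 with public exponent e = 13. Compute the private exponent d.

38077

φ(n) = (p−1)(q−1) = 250·198 = 49500.
Need d with 13·d ≡ 1 (mod 49500). Apply the extended Euclidean algorithm:
49500 = 3807·13 + 9
13 = 1·9 + 4
9 = 2·4 + 1
4 = 4·1 + 0
Back-substitute:
1 = 9 − 2·4
1 = −2·13 + 3·9
1 = 3·49500 − 11423·13
So 13·(-11423) ≡ 1 (mod 49500), hence d ≡ -11423 ≡ 38077 (mod 49500).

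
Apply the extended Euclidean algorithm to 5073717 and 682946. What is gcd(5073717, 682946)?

Repeated division:
5073717 = 7×682946 + 293095
682946 = 2×293095 + 96756
293095 = 3×96756 + 2827
96756 = 34×2827 + 638
2827 = 4×638 + 275
638 = 2×275 + 88
275 = 3×88 + 11
88 = 8×11 + 0
gcd(5073717, 682946) = 11.
Back-substituting:
11 = 275 − 3·88
11 = −3·638 + 7·275
11 = 7·2827 − 31·638
11 = −31·96756 + 1061·2827
11 = 1061·293095 − 3214·96756
11 = −3214·682946 + 7489·293095
11 = 7489·5073717 − 55637·682946
So 11 = (7489)·5073717 + (-55637)·682946.

11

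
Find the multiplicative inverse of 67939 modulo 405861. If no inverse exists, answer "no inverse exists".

gcd(405861, 67939) by repeated division:
405861 = 5×67939 + 66166
67939 = 1×66166 + 1773
66166 = 37×1773 + 565
1773 = 3×565 + 78
565 = 7×78 + 19
78 = 4×19 + 2
19 = 9×2 + 1
2 = 2×1 + 0
Since gcd(67939, 405861) = 1, back-substitute to write 1 as a combination:
1 = 19 − 9·2
1 = −9·78 + 37·19
1 = 37·565 − 268·78
1 = −268·1773 + 841·565
1 = 841·66166 − 31385·1773
1 = −31385·67939 + 32226·66166
1 = 32226·405861 − 192515·67939
Hence 67939⁻¹ ≡ -192515 ≡ 213346 (mod 405861).

213346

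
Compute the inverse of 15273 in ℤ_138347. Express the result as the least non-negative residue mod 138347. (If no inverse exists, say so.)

64821

Run Euclid on (138347, 15273):
138347 = 9·15273 + 890
15273 = 17·890 + 143
890 = 6·143 + 32
143 = 4·32 + 15
32 = 2·15 + 2
15 = 7·2 + 1
2 = 2·1 + 0
The gcd is 1. Working backward:
1 = 15 − 7·2
1 = −7·32 + 15·15
1 = 15·143 − 67·32
1 = −67·890 + 417·143
1 = 417·15273 − 7156·890
1 = −7156·138347 + 64821·15273
So 15273·64821 ≡ 1 (mod 138347).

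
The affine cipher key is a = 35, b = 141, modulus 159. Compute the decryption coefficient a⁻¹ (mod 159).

Apply the Euclidean algorithm to 159 and 35:
159 = 4×35 + 19
35 = 1×19 + 16
19 = 1×16 + 3
16 = 5×3 + 1
3 = 3×1 + 0
gcd = 1, so the inverse exists. Back-substitute:
1 = 16 − 5·3
1 = −5·19 + 6·16
1 = 6·35 − 11·19
1 = −11·159 + 50·35
So 35·50 ≡ 1 (mod 159).

50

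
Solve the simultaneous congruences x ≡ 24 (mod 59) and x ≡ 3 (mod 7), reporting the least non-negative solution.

24

Write x = 24 + 59·k. Then 59·k ≡ 3 − 24 ≡ 0 (mod 7).
Need 59⁻¹ mod 7. Extended Euclid on (7, 3):
7 = 2*3 + 1
3 = 3*1 + 0
Back-substitute:
1 = 7 − 2·3
59⁻¹ ≡ 5 (mod 7), so k ≡ 5·0 ≡ 0 (mod 7).
x = 24 + 59·0 = 24.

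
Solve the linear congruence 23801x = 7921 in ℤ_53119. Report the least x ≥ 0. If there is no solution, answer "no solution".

21160

First find gcd(23801, 53119):
53119 = 2*23801 + 5517
23801 = 4*5517 + 1733
5517 = 3*1733 + 318
1733 = 5*318 + 143
318 = 2*143 + 32
143 = 4*32 + 15
32 = 2*15 + 2
15 = 7*2 + 1
2 = 2*1 + 0
gcd = 1, so a unique solution mod 53119 exists.
Back-substitute for the Bézout coefficients:
1 = 15 − 7·2
1 = −7·32 + 15·15
1 = 15·143 − 67·32
1 = −67·318 + 149·143
1 = 149·1733 − 812·318
1 = −812·5517 + 2585·1733
1 = 2585·23801 − 11152·5517
1 = −11152·53119 + 24889·23801
So 23801·(24889) ≡ 1 (mod 53119), giving 23801⁻¹ ≡ 24889.
x ≡ 23801⁻¹·7921 ≡ 24889·7921 ≡ 21160 (mod 53119).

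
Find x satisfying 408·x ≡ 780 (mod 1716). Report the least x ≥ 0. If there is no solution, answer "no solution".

First find gcd(408, 1716):
1716 = 4*408 + 84
408 = 4*84 + 72
84 = 1*72 + 12
72 = 6*12 + 0
gcd = 12 and 12 | 780, so solutions exist. Divide through by 12: 34x ≡ 65 (mod 143).
Now find 34⁻¹ mod 143:
143 = 4×34 + 7
34 = 4×7 + 6
7 = 1×6 + 1
6 = 6×1 + 0
Back-substitute:
1 = 7 − 6
1 = −34 + 5·7
1 = 5·143 − 21·34
So 34·(-21) ≡ 1 (mod 143), i.e. 34⁻¹ ≡ 122.
Then x ≡ 122·65 ≡ 65 (mod 143); the smallest non-negative solution is x = 65.

65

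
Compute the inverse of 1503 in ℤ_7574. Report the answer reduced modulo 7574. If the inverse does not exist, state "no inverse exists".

gcd(7574, 1503) by repeated division:
7574 = 5*1503 + 59
1503 = 25*59 + 28
59 = 2*28 + 3
28 = 9*3 + 1
3 = 3*1 + 0
Since gcd(1503, 7574) = 1, back-substitute to write 1 as a combination:
1 = 28 − 9·3
1 = −9·59 + 19·28
1 = 19·1503 − 484·59
1 = −484·7574 + 2439·1503
So 1503·2439 ≡ 1 (mod 7574).

2439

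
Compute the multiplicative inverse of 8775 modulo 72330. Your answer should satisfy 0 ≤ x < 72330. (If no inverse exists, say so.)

no inverse exists

Euclidean algorithm on 72330, 8775:
72330 = 8*8775 + 2130
8775 = 4*2130 + 255
2130 = 8*255 + 90
255 = 2*90 + 75
90 = 1*75 + 15
75 = 5*15 + 0
gcd(8775, 72330) = 15 ≠ 1, so 8775 has no multiplicative inverse modulo 72330.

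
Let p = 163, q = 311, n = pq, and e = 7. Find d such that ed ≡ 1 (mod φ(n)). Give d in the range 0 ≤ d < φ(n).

21523

φ(n) = (p−1)(q−1) = 162·310 = 50220.
Need d with 7·d ≡ 1 (mod 50220). Apply the extended Euclidean algorithm:
50220 = 7174*7 + 2
7 = 3*2 + 1
2 = 2*1 + 0
Back-substitute:
1 = 7 − 3·2
1 = −3·50220 + 21523·7
So 7·21523 ≡ 1 (mod 50220), hence d = 21523.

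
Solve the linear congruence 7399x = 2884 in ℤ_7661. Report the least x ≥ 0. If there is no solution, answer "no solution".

First find gcd(7399, 7661):
7661 = 1·7399 + 262
7399 = 28·262 + 63
262 = 4·63 + 10
63 = 6·10 + 3
10 = 3·3 + 1
3 = 3·1 + 0
gcd = 1, so a unique solution mod 7661 exists.
Back-substitute for the Bézout coefficients:
1 = 10 − 3·3
1 = −3·63 + 19·10
1 = 19·262 − 79·63
1 = −79·7399 + 2231·262
1 = 2231·7661 − 2310·7399
So 7399·(-2310) ≡ 1 (mod 7661), giving 7399⁻¹ ≡ 5351.
x ≡ 7399⁻¹·2884 ≡ 5351·2884 ≡ 3030 (mod 7661).

3030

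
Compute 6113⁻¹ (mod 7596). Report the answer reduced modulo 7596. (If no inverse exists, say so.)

1301

Apply the Euclidean algorithm to 7596 and 6113:
7596 = 1*6113 + 1483
6113 = 4*1483 + 181
1483 = 8*181 + 35
181 = 5*35 + 6
35 = 5*6 + 5
6 = 1*5 + 1
5 = 5*1 + 0
gcd = 1, so the inverse exists. Back-substitute:
1 = 6 − 5
1 = −35 + 6·6
1 = 6·181 − 31·35
1 = −31·1483 + 254·181
1 = 254·6113 − 1047·1483
1 = −1047·7596 + 1301·6113
So 6113·1301 ≡ 1 (mod 7596).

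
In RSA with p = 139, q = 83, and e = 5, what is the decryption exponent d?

9053

φ(n) = (p−1)(q−1) = 138·82 = 11316.
Need d with 5·d ≡ 1 (mod 11316). Apply the extended Euclidean algorithm:
11316 = 2263*5 + 1
5 = 5*1 + 0
Back-substitute:
1 = 11316 − 2263·5
So 5·(-2263) ≡ 1 (mod 11316), hence d ≡ -2263 ≡ 9053 (mod 11316).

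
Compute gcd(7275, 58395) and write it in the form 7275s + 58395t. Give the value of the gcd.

15

Apply Euclid's algorithm to 58395 and 7275:
58395 = 8*7275 + 195
7275 = 37*195 + 60
195 = 3*60 + 15
60 = 4*15 + 0
gcd(7275, 58395) = 15.
Working backward:
15 = 195 − 3·60
15 = −3·7275 + 112·195
15 = 112·58395 − 899·7275
So 15 = (112)·58395 + (-899)·7275.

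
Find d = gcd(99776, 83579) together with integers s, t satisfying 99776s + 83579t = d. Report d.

1

Euclidean algorithm:
99776 = 1*83579 + 16197
83579 = 5*16197 + 2594
16197 = 6*2594 + 633
2594 = 4*633 + 62
633 = 10*62 + 13
62 = 4*13 + 10
13 = 1*10 + 3
10 = 3*3 + 1
3 = 3*1 + 0
gcd(99776, 83579) = 1.
Working backward:
1 = 10 − 3·3
1 = −3·13 + 4·10
1 = 4·62 − 19·13
1 = −19·633 + 194·62
1 = 194·2594 − 795·633
1 = −795·16197 + 4964·2594
1 = 4964·83579 − 25615·16197
1 = −25615·99776 + 30579·83579
So 1 = (-25615)·99776 + (30579)·83579.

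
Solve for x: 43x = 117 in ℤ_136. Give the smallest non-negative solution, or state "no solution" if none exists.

First find gcd(43, 136):
136 = 3*43 + 7
43 = 6*7 + 1
7 = 7*1 + 0
gcd = 1, so a unique solution mod 136 exists.
Back-substitute for the Bézout coefficients:
1 = 43 − 6·7
1 = −6·136 + 19·43
So 43·(19) ≡ 1 (mod 136), giving 43⁻¹ ≡ 19.
x ≡ 43⁻¹·117 ≡ 19·117 ≡ 47 (mod 136).

47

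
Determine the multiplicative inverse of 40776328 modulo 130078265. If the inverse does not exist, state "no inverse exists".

Apply the Euclidean algorithm to 130078265 and 40776328:
130078265 = 3·40776328 + 7749281
40776328 = 5·7749281 + 2029923
7749281 = 3·2029923 + 1659512
2029923 = 1·1659512 + 370411
1659512 = 4·370411 + 177868
370411 = 2·177868 + 14675
177868 = 12·14675 + 1768
14675 = 8·1768 + 531
1768 = 3·531 + 175
531 = 3·175 + 6
175 = 29·6 + 1
6 = 6·1 + 0
The gcd is 1. Working backward:
1 = 175 − 29·6
1 = −29·531 + 88·175
1 = 88·1768 − 293·531
1 = −293·14675 + 2432·1768
1 = 2432·177868 − 29477·14675
1 = −29477·370411 + 61386·177868
1 = 61386·1659512 − 275021·370411
1 = −275021·2029923 + 336407·1659512
1 = 336407·7749281 − 1284242·2029923
1 = −1284242·40776328 + 6757617·7749281
1 = 6757617·130078265 − 21557093·40776328
So 40776328·(-21557093) ≡ 1 (mod 130078265), and -21557093 ≡ 108521172 (mod 130078265).

108521172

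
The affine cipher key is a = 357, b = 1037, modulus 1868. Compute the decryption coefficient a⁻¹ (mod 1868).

225

Extended Euclidean algorithm:
1868 = 5*357 + 83
357 = 4*83 + 25
83 = 3*25 + 8
25 = 3*8 + 1
8 = 8*1 + 0
gcd = 1, so the inverse exists. Back-substitute:
1 = 25 − 3·8
1 = −3·83 + 10·25
1 = 10·357 − 43·83
1 = −43·1868 + 225·357
So 357·225 ≡ 1 (mod 1868).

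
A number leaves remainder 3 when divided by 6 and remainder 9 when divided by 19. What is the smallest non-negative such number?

Write x = 3 + 6·k. Then 6·k ≡ 9 − 3 ≡ 6 (mod 19).
Need 6⁻¹ mod 19. Extended Euclid on (19, 6):
19 = 3×6 + 1
6 = 6×1 + 0
Back-substitute:
1 = 19 − 3·6
6⁻¹ ≡ 16 (mod 19), so k ≡ 16·6 ≡ 1 (mod 19).
x = 3 + 6·1 = 9.

9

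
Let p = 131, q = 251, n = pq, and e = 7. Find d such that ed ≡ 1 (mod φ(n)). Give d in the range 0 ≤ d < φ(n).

φ(n) = (p−1)(q−1) = 130·250 = 32500.
Need d with 7·d ≡ 1 (mod 32500). Apply the extended Euclidean algorithm:
32500 = 4642*7 + 6
7 = 1*6 + 1
6 = 6*1 + 0
Back-substitute:
1 = 7 − 6
1 = −32500 + 4643·7
So 7·4643 ≡ 1 (mod 32500), hence d = 4643.

4643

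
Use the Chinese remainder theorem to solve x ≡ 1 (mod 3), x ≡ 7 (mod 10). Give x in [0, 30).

Write x = 1 + 3·k. Then 3·k ≡ 7 − 1 ≡ 6 (mod 10).
Need 3⁻¹ mod 10. Extended Euclid on (10, 3):
10 = 3·3 + 1
3 = 3·1 + 0
Back-substitute:
1 = 10 − 3·3
3⁻¹ ≡ 7 (mod 10), so k ≡ 7·6 ≡ 2 (mod 10).
x = 1 + 3·2 = 7.

7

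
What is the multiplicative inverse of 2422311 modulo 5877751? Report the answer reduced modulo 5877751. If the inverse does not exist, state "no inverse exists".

Run Euclid on (5877751, 2422311):
5877751 = 2×2422311 + 1033129
2422311 = 2×1033129 + 356053
1033129 = 2×356053 + 321023
356053 = 1×321023 + 35030
321023 = 9×35030 + 5753
35030 = 6×5753 + 512
5753 = 11×512 + 121
512 = 4×121 + 28
121 = 4×28 + 9
28 = 3×9 + 1
9 = 9×1 + 0
Since gcd(2422311, 5877751) = 1, back-substitute to write 1 as a combination:
1 = 28 − 3·9
1 = −3·121 + 13·28
1 = 13·512 − 55·121
1 = −55·5753 + 618·512
1 = 618·35030 − 3763·5753
1 = −3763·321023 + 34485·35030
1 = 34485·356053 − 38248·321023
1 = −38248·1033129 + 110981·356053
1 = 110981·2422311 − 260210·1033129
1 = −260210·5877751 + 631401·2422311
So 2422311·631401 ≡ 1 (mod 5877751).

631401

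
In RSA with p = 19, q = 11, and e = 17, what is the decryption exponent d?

φ(n) = (p−1)(q−1) = 18·10 = 180.
Need d with 17·d ≡ 1 (mod 180). Apply the extended Euclidean algorithm:
180 = 10×17 + 10
17 = 1×10 + 7
10 = 1×7 + 3
7 = 2×3 + 1
3 = 3×1 + 0
Back-substitute:
1 = 7 − 2·3
1 = −2·10 + 3·7
1 = 3·17 − 5·10
1 = −5·180 + 53·17
So 17·53 ≡ 1 (mod 180), hence d = 53.

53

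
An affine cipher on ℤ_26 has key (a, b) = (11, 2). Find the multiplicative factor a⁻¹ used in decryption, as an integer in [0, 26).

Extended Euclidean algorithm:
26 = 2*11 + 4
11 = 2*4 + 3
4 = 1*3 + 1
3 = 3*1 + 0
The gcd is 1. Working backward:
1 = 4 − 3
1 = −11 + 3·4
1 = 3·26 − 7·11
Hence 11⁻¹ ≡ -7 ≡ 19 (mod 26).

19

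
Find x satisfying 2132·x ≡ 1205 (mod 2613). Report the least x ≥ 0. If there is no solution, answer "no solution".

no solution

gcd(2132, 2613):
2613 = 1×2132 + 481
2132 = 4×481 + 208
481 = 2×208 + 65
208 = 3×65 + 13
65 = 5×13 + 0
gcd = 13, but 13 ∤ 1205, so the congruence has no solution.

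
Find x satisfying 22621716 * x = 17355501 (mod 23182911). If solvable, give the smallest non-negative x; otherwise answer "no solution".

First find gcd(22621716, 23182911):
23182911 = 1×22621716 + 561195
22621716 = 40×561195 + 173916
561195 = 3×173916 + 39447
173916 = 4×39447 + 16128
39447 = 2×16128 + 7191
16128 = 2×7191 + 1746
7191 = 4×1746 + 207
1746 = 8×207 + 90
207 = 2×90 + 27
90 = 3×27 + 9
27 = 3×9 + 0
gcd = 9 and 9 | 17355501, so solutions exist. Divide through by 9: 2513524x ≡ 1928389 (mod 2575879).
Now find 2513524⁻¹ mod 2575879:
2575879 = 1·2513524 + 62355
2513524 = 40·62355 + 19324
62355 = 3·19324 + 4383
19324 = 4·4383 + 1792
4383 = 2·1792 + 799
1792 = 2·799 + 194
799 = 4·194 + 23
194 = 8·23 + 10
23 = 2·10 + 3
10 = 3·3 + 1
3 = 3·1 + 0
Back-substitute:
1 = 10 − 3·3
1 = −3·23 + 7·10
1 = 7·194 − 59·23
1 = −59·799 + 243·194
1 = 243·1792 − 545·799
1 = −545·4383 + 1333·1792
1 = 1333·19324 − 5877·4383
1 = −5877·62355 + 18964·19324
1 = 18964·2513524 − 764437·62355
1 = −764437·2575879 + 783401·2513524
So 2513524⁻¹ ≡ 783401 (mod 2575879).
Then x ≡ 783401·1928389 ≡ 355069 (mod 2575879); the smallest non-negative solution is x = 355069.

355069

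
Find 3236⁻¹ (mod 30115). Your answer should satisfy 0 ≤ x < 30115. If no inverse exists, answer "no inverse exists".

Apply the Euclidean algorithm to 30115 and 3236:
30115 = 9×3236 + 991
3236 = 3×991 + 263
991 = 3×263 + 202
263 = 1×202 + 61
202 = 3×61 + 19
61 = 3×19 + 4
19 = 4×4 + 3
4 = 1×3 + 1
3 = 3×1 + 0
Since gcd(3236, 30115) = 1, back-substitute to write 1 as a combination:
1 = 4 − 3
1 = −19 + 5·4
1 = 5·61 − 16·19
1 = −16·202 + 53·61
1 = 53·263 − 69·202
1 = −69·991 + 260·263
1 = 260·3236 − 849·991
1 = −849·30115 + 7901·3236
So 3236·7901 ≡ 1 (mod 30115).

7901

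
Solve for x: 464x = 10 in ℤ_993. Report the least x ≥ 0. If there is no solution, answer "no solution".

458

First find gcd(464, 993):
993 = 2×464 + 65
464 = 7×65 + 9
65 = 7×9 + 2
9 = 4×2 + 1
2 = 2×1 + 0
gcd = 1, so a unique solution mod 993 exists.
Back-substitute for the Bézout coefficients:
1 = 9 − 4·2
1 = −4·65 + 29·9
1 = 29·464 − 207·65
1 = −207·993 + 443·464
So 464·(443) ≡ 1 (mod 993), giving 464⁻¹ ≡ 443.
x ≡ 464⁻¹·10 ≡ 443·10 ≡ 458 (mod 993).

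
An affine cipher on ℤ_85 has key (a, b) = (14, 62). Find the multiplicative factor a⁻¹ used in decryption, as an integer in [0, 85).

79

Extended Euclidean algorithm:
85 = 6·14 + 1
14 = 14·1 + 0
Since gcd(14, 85) = 1, back-substitute to write 1 as a combination:
1 = 85 − 6·14
Thus 14·(-6) ≡ 1 (mod 85); reducing, -6 mod 85 = 79.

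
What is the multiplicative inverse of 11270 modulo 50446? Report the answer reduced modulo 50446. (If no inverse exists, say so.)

no inverse exists

Euclidean algorithm on 50446, 11270:
50446 = 4×11270 + 5366
11270 = 2×5366 + 538
5366 = 9×538 + 524
538 = 1×524 + 14
524 = 37×14 + 6
14 = 2×6 + 2
6 = 3×2 + 0
The gcd is 2, not 1, hence no inverse exists.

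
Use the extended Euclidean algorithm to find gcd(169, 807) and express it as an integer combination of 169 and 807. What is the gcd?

1

Apply Euclid's algorithm to 807 and 169:
807 = 4·169 + 131
169 = 1·131 + 38
131 = 3·38 + 17
38 = 2·17 + 4
17 = 4·4 + 1
4 = 4·1 + 0
gcd(169, 807) = 1.
Back-substituting:
1 = 17 − 4·4
1 = −4·38 + 9·17
1 = 9·131 − 31·38
1 = −31·169 + 40·131
1 = 40·807 − 191·169
So 1 = (40)·807 + (-191)·169.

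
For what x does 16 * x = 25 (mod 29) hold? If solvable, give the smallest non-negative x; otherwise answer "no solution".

First find gcd(16, 29):
29 = 1×16 + 13
16 = 1×13 + 3
13 = 4×3 + 1
3 = 3×1 + 0
gcd = 1, so a unique solution mod 29 exists.
Back-substitute for the Bézout coefficients:
1 = 13 − 4·3
1 = −4·16 + 5·13
1 = 5·29 − 9·16
So 16·(-9) ≡ 1 (mod 29), giving 16⁻¹ ≡ 20.
x ≡ 16⁻¹·25 ≡ 20·25 ≡ 7 (mod 29).

7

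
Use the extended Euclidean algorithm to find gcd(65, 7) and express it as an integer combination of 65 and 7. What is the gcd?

Euclidean algorithm:
65 = 9×7 + 2
7 = 3×2 + 1
2 = 2×1 + 0
gcd(65, 7) = 1.
Back-substituting:
1 = 7 − 3·2
1 = −3·65 + 28·7
So 1 = (-3)·65 + (28)·7.

1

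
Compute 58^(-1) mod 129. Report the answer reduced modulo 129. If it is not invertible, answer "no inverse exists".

109

gcd(129, 58) by repeated division:
129 = 2*58 + 13
58 = 4*13 + 6
13 = 2*6 + 1
6 = 6*1 + 0
gcd = 1, so the inverse exists. Back-substitute:
1 = 13 − 2·6
1 = −2·58 + 9·13
1 = 9·129 − 20·58
So 58·(-20) ≡ 1 (mod 129), and -20 ≡ 109 (mod 129).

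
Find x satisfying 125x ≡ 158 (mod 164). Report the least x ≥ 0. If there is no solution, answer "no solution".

38

First find gcd(125, 164):
164 = 1·125 + 39
125 = 3·39 + 8
39 = 4·8 + 7
8 = 1·7 + 1
7 = 7·1 + 0
gcd = 1, so a unique solution mod 164 exists.
Back-substitute for the Bézout coefficients:
1 = 8 − 7
1 = −39 + 5·8
1 = 5·125 − 16·39
1 = −16·164 + 21·125
So 125·(21) ≡ 1 (mod 164), giving 125⁻¹ ≡ 21.
x ≡ 125⁻¹·158 ≡ 21·158 ≡ 38 (mod 164).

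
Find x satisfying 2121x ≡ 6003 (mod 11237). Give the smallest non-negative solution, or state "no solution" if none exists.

8967

First find gcd(2121, 11237):
11237 = 5·2121 + 632
2121 = 3·632 + 225
632 = 2·225 + 182
225 = 1·182 + 43
182 = 4·43 + 10
43 = 4·10 + 3
10 = 3·3 + 1
3 = 3·1 + 0
gcd = 1, so a unique solution mod 11237 exists.
Back-substitute for the Bézout coefficients:
1 = 10 − 3·3
1 = −3·43 + 13·10
1 = 13·182 − 55·43
1 = −55·225 + 68·182
1 = 68·632 − 191·225
1 = −191·2121 + 641·632
1 = 641·11237 − 3396·2121
So 2121·(-3396) ≡ 1 (mod 11237), giving 2121⁻¹ ≡ 7841.
x ≡ 2121⁻¹·6003 ≡ 7841·6003 ≡ 8967 (mod 11237).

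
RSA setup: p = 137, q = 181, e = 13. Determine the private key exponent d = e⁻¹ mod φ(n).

φ(n) = (p−1)(q−1) = 136·180 = 24480.
Need d with 13·d ≡ 1 (mod 24480). Apply the extended Euclidean algorithm:
24480 = 1883*13 + 1
13 = 13*1 + 0
Back-substitute:
1 = 24480 − 1883·13
So 13·(-1883) ≡ 1 (mod 24480), hence d ≡ -1883 ≡ 22597 (mod 24480).

22597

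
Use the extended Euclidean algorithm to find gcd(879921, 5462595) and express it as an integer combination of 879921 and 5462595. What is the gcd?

9

Repeated division:
5462595 = 6*879921 + 183069
879921 = 4*183069 + 147645
183069 = 1*147645 + 35424
147645 = 4*35424 + 5949
35424 = 5*5949 + 5679
5949 = 1*5679 + 270
5679 = 21*270 + 9
270 = 30*9 + 0
gcd(879921, 5462595) = 9.
Back-substituting:
9 = 5679 − 21·270
9 = −21·5949 + 22·5679
9 = 22·35424 − 131·5949
9 = −131·147645 + 546·35424
9 = 546·183069 − 677·147645
9 = −677·879921 + 3254·183069
9 = 3254·5462595 − 20201·879921
So 9 = (3254)·5462595 + (-20201)·879921.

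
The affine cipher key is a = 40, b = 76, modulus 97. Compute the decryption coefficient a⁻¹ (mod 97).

17

Run Euclid on (97, 40):
97 = 2*40 + 17
40 = 2*17 + 6
17 = 2*6 + 5
6 = 1*5 + 1
5 = 5*1 + 0
Since gcd(40, 97) = 1, back-substitute to write 1 as a combination:
1 = 6 − 5
1 = −17 + 3·6
1 = 3·40 − 7·17
1 = −7·97 + 17·40
So 40·17 ≡ 1 (mod 97).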